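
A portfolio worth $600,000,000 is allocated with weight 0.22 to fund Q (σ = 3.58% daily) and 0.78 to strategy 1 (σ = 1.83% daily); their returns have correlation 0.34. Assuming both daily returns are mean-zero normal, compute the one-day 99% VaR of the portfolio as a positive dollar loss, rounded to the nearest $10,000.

σ_p² = 0.22²·3.58² + 0.78²·1.83² + 2·0.34·0.22·0.78·3.58·1.83 = 3.4223 (%²).
σ_p = √3.4223 = 1.850%.
At 99%, z = 2.326.
VaR = 2.326 × 1.850% = 4.303%; on $600,000,000 that is $25,818,000.

$25,820,000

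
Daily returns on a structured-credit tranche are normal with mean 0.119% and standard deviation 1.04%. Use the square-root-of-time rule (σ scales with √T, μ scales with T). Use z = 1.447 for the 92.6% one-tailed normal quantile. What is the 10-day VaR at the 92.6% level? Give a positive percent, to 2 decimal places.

σ_{10d} = 1.04% × √10 = 3.289%; μ_{10d} = 10 × 0.119% = 1.190%.
VaR = −(1.190%) + 1.447 × 3.289% = 3.569%.

3.57%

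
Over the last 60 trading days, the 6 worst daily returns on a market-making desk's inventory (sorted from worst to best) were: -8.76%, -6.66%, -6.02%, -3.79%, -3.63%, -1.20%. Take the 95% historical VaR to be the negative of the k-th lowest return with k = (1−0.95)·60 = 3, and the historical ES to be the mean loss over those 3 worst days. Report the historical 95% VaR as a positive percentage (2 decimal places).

6.02%

k = 3; the 3rd lowest return is -6.02%, so VaR = 6.02%.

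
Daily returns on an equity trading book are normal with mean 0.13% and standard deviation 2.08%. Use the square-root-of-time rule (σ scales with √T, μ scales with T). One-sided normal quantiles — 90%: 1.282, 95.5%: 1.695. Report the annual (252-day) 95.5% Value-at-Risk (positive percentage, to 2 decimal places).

σ_{252d} = 2.08% × √252 = 33.019%; μ_{252d} = 252 × 0.13% = 32.760%.
VaR = −(32.760%) + 1.695 × 33.019% = 23.207%.

23.21%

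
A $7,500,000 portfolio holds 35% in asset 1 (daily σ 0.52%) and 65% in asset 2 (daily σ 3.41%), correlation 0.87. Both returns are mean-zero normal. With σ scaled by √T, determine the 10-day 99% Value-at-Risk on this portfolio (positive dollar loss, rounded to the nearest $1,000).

$1,311,000

σ_p = √(0.35²·0.52² + 0.65²·3.41² + 2·0.87·0.35·0.65·0.52·3.41) = 2.377%.
σ_{10d} = 2.377% × √10 = 7.517%.
z(99%) = 2.326.
VaR = 2.326 × 7.517% = 17.485%; on $7,500,000 that is $1,311,375.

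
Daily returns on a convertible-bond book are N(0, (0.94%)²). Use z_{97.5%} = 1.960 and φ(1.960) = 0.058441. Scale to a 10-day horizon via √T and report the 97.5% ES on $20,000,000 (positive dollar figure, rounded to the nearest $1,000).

$1,390,000

σ_{10d} = 0.94% × √10 = 2.973%.
ES multiplier = φ(z)/(1−α) = 0.058441/0.025 = 2.338.
ES = 2.973% × 2.338 = 6.951%; on $20,000,000: $1,390,200.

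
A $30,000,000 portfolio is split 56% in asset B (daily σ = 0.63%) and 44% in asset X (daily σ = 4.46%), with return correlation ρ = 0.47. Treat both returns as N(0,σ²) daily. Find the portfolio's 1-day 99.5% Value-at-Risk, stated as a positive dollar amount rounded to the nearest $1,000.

σ_p² = 0.56²·0.63² + 0.44²·4.46² + 2·0.47·0.56·0.44·0.63·4.46 = 4.6263 (%²).
σ_p = √4.6263 = 2.151%.
At 99.5%, z = 2.576.
VaR = 2.576 × 2.151% = 5.541%; on $30,000,000 that is $1,662,300.

$1,662,000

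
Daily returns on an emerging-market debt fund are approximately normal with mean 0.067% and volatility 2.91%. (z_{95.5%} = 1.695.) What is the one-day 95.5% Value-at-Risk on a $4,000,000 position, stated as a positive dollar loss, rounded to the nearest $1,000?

$195,000

VaR = −μ + z·σ = −(0.067%) + 1.695 × 2.91% = 4.865%.
On $4,000,000: 0.04865 × $4,000,000 = $194,600.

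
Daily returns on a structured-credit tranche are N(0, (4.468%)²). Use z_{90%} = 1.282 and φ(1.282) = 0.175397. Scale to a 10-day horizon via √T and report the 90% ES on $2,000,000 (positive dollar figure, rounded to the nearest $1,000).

$496,000

σ_{10d} = 4.468% × √10 = 14.129%.
ES multiplier = φ(z)/(1−α) = 0.175397/0.1 = 1.754.
ES = 14.129% × 1.754 = 24.782%; on $2,000,000: $495,640.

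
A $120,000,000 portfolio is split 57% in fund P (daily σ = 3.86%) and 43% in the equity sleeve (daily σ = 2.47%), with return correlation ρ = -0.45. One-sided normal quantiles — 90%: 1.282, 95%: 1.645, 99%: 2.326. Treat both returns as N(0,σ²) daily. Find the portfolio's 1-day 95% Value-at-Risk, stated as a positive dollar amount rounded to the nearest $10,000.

$3,880,000

σ_p² = 0.57²·3.86² + 0.43²·2.47² + 2·-0.45·0.57·0.43·3.86·2.47 = 3.8658 (%²).
σ_p = √3.8658 = 1.966%.
VaR = 1.645 × 1.966% = 3.234%; on $120,000,000 that is $3,880,800.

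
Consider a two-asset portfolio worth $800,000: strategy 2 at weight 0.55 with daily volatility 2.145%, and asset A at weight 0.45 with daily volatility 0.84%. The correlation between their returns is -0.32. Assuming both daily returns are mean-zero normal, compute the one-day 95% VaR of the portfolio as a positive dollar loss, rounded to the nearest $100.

σ_p² = 0.55²·2.145² + 0.45²·0.84² + 2·-0.32·0.55·0.45·2.145·0.84 = 1.2493 (%²).
σ_p = √1.2493 = 1.118%.
At 95%, z = 1.645.
VaR = 1.645 × 1.118% = 1.839%; on $800,000 that is $14,712.

$14,700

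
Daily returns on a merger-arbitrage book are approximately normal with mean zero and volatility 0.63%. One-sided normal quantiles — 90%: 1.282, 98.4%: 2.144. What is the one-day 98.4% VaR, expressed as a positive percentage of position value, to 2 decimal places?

1.35%

VaR = z·σ = 2.144 × 0.63% = 1.351%.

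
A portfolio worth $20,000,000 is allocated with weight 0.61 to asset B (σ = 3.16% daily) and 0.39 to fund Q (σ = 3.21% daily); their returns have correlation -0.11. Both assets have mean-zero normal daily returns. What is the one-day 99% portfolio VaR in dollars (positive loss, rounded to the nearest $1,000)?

$1,014,000

σ_p² = 0.61²·3.16² + 0.39²·3.21² + 2·-0.11·0.61·0.39·3.16·3.21 = 4.7520 (%²).
σ_p = √4.7520 = 2.180%.
At 99%, z = 2.326.
VaR = 2.326 × 2.180% = 5.071%; on $20,000,000 that is $1,014,200.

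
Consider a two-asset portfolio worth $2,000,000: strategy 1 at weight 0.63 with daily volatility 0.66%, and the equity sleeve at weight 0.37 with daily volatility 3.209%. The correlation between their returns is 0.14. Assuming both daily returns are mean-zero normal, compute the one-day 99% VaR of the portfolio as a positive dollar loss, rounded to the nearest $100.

σ_p² = 0.63²·0.66² + 0.37²·3.209² + 2·0.14·0.63·0.37·0.66·3.209 = 1.7209 (%²).
σ_p = √1.7209 = 1.312%.
At 99%, z = 2.326.
VaR = 2.326 × 1.312% = 3.052%; on $2,000,000 that is $61,040.

$61,000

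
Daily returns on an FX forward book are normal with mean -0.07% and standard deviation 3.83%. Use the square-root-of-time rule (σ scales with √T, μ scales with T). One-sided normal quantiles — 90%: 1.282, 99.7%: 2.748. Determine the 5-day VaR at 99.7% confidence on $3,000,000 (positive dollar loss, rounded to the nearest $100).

σ_{5d} = 3.83% × √5 = 8.564%; μ_{5d} = 5 × -0.07% = -0.350%.
VaR = −(-0.350%) + 2.748 × 8.564% = 23.884%.
On $3,000,000: 0.23884 × $3,000,000 = $716,520.

$716,500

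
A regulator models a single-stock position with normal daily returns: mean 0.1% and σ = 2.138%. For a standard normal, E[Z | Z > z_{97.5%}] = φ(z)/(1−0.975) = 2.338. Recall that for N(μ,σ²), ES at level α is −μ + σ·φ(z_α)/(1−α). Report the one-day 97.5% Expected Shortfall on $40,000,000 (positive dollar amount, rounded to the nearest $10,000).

ES = −(0.1%) + 2.138% × 2.338 = 4.899%.
On $40,000,000: 0.04899 × $40,000,000 = $1,959,600.

$1,960,000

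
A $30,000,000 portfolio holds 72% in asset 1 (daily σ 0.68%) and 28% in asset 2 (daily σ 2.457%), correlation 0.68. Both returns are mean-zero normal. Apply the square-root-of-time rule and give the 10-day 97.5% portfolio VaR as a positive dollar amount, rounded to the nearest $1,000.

σ_p = √(0.72²·0.68² + 0.28²·2.457² + 2·0.68·0.72·0.28·0.68·2.457) = 1.082%.
σ_{10d} = 1.082% × √10 = 3.422%.
z(97.5%) = 1.960.
VaR = 1.960 × 3.422% = 6.707%; on $30,000,000 that is $2,012,100.

$2,012,000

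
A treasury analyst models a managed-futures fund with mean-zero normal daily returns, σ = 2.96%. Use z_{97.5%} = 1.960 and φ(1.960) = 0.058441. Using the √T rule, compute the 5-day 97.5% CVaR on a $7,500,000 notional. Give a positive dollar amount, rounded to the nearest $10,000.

σ_{5d} = 2.96% × √5 = 6.619%.
ES multiplier = φ(z)/(1−α) = 0.058441/0.025 = 2.338.
ES = 6.619% × 2.338 = 15.475%; on $7,500,000: $1,160,625.

$1,160,000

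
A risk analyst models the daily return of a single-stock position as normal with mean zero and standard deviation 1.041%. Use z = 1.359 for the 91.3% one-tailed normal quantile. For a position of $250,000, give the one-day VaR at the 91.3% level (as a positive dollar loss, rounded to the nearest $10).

VaR = z·σ = 1.359 × 1.041% = 1.415%.
On $250,000: 0.01415 × $250,000 = $3,538.

$3,540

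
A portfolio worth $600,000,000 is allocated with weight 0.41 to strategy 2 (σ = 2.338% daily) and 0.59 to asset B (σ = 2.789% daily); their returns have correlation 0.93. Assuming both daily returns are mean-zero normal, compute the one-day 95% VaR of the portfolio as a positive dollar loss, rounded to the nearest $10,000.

σ_p² = 0.41²·2.338² + 0.59²·2.789² + 2·0.93·0.41·0.59·2.338·2.789 = 6.5605 (%²).
σ_p = √6.5605 = 2.561%.
At 95%, z = 1.645.
VaR = 1.645 × 2.561% = 4.213%; on $600,000,000 that is $25,278,000.

$25,280,000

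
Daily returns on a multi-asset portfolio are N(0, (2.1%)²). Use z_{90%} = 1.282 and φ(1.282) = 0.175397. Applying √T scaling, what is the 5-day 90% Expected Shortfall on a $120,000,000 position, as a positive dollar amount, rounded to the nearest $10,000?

$9,880,000

σ_{5d} = 2.1% × √5 = 4.696%.
ES multiplier = φ(z)/(1−α) = 0.175397/0.1 = 1.754.
ES = 4.696% × 1.754 = 8.237%; on $120,000,000: $9,884,400.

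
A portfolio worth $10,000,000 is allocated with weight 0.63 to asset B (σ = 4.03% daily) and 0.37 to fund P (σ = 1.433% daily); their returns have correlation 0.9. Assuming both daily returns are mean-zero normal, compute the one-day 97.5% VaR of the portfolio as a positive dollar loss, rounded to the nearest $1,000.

$593,000

σ_p² = 0.63²·4.03² + 0.37²·1.433² + 2·0.9·0.63·0.37·4.03·1.433 = 9.1502 (%²).
σ_p = √9.1502 = 3.025%.
At 97.5%, z = 1.960.
VaR = 1.960 × 3.025% = 5.929%; on $10,000,000 that is $592,900.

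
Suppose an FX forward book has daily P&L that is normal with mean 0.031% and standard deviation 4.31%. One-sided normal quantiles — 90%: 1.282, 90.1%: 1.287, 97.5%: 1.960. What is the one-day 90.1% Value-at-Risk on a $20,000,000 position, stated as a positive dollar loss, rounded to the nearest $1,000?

VaR = −μ + z·σ = −(0.031%) + 1.287 × 4.31% = 5.516%.
On $20,000,000: 0.05516 × $20,000,000 = $1,103,200.

$1,103,000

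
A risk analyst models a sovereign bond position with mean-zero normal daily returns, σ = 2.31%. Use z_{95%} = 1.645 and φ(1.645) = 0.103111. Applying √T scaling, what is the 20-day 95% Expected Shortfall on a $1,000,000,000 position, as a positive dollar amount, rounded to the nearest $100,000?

$213,000,000

σ_{20d} = 2.31% × √20 = 10.331%.
ES multiplier = φ(z)/(1−α) = 0.103111/0.05 = 2.062.
ES = 10.331% × 2.062 = 21.303%; on $1,000,000,000: $213,030,000.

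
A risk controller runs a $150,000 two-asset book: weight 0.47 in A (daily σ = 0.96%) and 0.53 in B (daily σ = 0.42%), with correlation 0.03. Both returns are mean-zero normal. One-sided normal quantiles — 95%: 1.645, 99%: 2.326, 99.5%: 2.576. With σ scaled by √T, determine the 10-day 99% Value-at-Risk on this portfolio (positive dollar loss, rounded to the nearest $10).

$5,620

σ_p = √(0.47²·0.96² + 0.53²·0.42² + 2·0.03·0.47·0.53·0.96·0.42) = 0.509%.
σ_{10d} = 0.509% × √10 = 1.610%.
VaR = 2.326 × 1.610% = 3.745%; on $150,000 that is $5,618.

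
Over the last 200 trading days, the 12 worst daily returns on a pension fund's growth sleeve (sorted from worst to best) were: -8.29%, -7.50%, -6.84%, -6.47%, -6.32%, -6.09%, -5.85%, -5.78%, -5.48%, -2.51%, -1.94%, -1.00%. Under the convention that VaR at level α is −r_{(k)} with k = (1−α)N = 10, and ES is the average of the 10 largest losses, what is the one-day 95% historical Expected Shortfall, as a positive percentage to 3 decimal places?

6.113%

The 10 worst returns sum to -61.13%.
ES = −(-61.13%) / 10 = 6.113%.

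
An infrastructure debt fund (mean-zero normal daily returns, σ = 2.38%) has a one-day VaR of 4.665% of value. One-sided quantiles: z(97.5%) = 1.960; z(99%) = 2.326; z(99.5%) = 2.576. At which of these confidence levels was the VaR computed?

Implied z = VaR/σ = 4.665 / 2.38 = 1.960.
This matches z(97.5%) = 1.960.

97.5%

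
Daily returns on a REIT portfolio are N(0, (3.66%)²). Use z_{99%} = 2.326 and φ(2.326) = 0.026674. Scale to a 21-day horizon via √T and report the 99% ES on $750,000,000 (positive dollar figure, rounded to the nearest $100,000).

σ_{21d} = 3.66% × √21 = 16.772%.
ES multiplier = φ(z)/(1−α) = 0.026674/0.01 = 2.667.
ES = 16.772% × 2.667 = 44.731%; on $750,000,000: $335,482,500.

$335,500,000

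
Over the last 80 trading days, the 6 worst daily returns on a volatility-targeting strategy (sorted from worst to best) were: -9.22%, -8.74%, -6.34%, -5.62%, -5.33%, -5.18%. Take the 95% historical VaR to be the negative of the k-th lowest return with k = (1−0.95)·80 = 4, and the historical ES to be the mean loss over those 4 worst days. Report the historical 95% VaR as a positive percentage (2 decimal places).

k = 4; the 4th lowest return is -5.62%, so VaR = 5.62%.

5.62%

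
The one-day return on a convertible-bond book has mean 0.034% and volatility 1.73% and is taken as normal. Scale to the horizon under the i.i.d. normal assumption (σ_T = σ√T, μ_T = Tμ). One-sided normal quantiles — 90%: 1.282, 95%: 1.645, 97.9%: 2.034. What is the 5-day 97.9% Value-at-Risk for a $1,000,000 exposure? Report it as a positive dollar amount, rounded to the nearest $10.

σ_{5d} = 1.73% × √5 = 3.868%; μ_{5d} = 5 × 0.034% = 0.170%.
VaR = −(0.170%) + 2.034 × 3.868% = 7.698%.
On $1,000,000: 0.07698 × $1,000,000 = $76,980.

$76,980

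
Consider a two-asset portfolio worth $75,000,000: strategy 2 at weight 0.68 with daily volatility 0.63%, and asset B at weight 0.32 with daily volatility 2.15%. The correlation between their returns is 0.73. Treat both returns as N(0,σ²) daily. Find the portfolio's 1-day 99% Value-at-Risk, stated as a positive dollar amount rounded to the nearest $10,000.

σ_p² = 0.68²·0.63² + 0.32²·2.15² + 2·0.73·0.68·0.32·0.63·2.15 = 1.0872 (%²).
σ_p = √1.0872 = 1.043%.
At 99%, z = 2.326.
VaR = 2.326 × 1.043% = 2.426%; on $75,000,000 that is $1,819,500.

$1,820,000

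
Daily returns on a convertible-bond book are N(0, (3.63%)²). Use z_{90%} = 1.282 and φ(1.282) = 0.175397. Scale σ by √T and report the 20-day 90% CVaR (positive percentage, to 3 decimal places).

28.474%

σ_{20d} = 3.63% × √20 = 16.234%.
ES multiplier = φ(z)/(1−α) = 0.175397/0.1 = 1.754.
ES = 16.234% × 1.754 = 28.474%.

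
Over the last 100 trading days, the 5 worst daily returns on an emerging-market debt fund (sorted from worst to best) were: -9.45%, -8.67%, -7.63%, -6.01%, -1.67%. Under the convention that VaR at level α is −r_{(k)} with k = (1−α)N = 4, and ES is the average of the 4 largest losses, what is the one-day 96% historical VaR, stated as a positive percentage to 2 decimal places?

k = 4; the 4th lowest return is -6.01%, so VaR = 6.01%.

6.01%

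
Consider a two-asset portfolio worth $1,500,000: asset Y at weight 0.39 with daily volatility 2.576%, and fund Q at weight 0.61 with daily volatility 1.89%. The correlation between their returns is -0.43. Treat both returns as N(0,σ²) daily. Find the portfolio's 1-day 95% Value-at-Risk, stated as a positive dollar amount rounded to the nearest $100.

σ_p² = 0.39²·2.576² + 0.61²·1.89² + 2·-0.43·0.39·0.61·2.576·1.89 = 1.3424 (%²).
σ_p = √1.3424 = 1.159%.
At 95%, z = 1.645.
VaR = 1.645 × 1.159% = 1.907%; on $1,500,000 that is $28,605.

$28,600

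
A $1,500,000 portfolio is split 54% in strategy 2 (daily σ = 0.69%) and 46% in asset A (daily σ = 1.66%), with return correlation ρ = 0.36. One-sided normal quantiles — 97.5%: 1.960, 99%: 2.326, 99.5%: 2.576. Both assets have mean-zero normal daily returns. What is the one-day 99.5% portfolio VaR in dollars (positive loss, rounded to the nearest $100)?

$37,200

σ_p² = 0.54²·0.69² + 0.46²·1.66² + 2·0.36·0.54·0.46·0.69·1.66 = 0.9268 (%²).
σ_p = √0.9268 = 0.963%.
VaR = 2.576 × 0.963% = 2.481%; on $1,500,000 that is $37,215.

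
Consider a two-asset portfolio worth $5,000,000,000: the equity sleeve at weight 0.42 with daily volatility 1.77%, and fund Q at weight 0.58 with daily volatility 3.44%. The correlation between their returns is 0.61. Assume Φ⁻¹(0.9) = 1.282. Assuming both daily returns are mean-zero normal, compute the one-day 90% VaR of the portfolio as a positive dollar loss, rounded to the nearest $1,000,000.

$161,000,000

σ_p² = 0.42²·1.77² + 0.58²·3.44² + 2·0.61·0.42·0.58·1.77·3.44 = 6.3430 (%²).
σ_p = √6.3430 = 2.519%.
VaR = 1.282 × 2.519% = 3.229%; on $5,000,000,000 that is $161,450,000.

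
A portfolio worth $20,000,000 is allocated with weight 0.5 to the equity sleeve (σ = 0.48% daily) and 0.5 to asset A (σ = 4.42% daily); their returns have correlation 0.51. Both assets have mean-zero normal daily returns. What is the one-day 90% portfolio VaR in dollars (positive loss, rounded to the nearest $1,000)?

$600,000

σ_p² = 0.5²·0.48² + 0.5²·4.42² + 2·0.51·0.5·0.5·0.48·4.42 = 5.4827 (%²).
σ_p = √5.4827 = 2.342%.
At 90%, z = 1.282.
VaR = 1.282 × 2.342% = 3.002%; on $20,000,000 that is $600,400.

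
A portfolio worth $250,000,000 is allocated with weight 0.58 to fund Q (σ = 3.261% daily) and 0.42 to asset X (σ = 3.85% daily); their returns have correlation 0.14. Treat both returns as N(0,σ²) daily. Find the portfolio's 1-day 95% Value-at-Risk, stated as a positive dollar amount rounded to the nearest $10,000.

σ_p² = 0.58²·3.261² + 0.42²·3.85² + 2·0.14·0.58·0.42·3.261·3.85 = 7.0483 (%²).
σ_p = √7.0483 = 2.655%.
At 95%, z = 1.645.
VaR = 1.645 × 2.655% = 4.367%; on $250,000,000 that is $10,917,500.

$10,920,000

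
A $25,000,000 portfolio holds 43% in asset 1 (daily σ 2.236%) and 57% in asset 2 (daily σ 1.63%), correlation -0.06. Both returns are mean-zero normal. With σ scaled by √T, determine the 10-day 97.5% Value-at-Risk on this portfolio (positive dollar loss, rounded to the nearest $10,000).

σ_p = √(0.43²·2.236² + 0.57²·1.63² + 2·-0.06·0.43·0.57·2.236·1.63) = 1.296%.
σ_{10d} = 1.296% × √10 = 4.098%.
z(97.5%) = 1.960.
VaR = 1.960 × 4.098% = 8.032%; on $25,000,000 that is $2,008,000.

$2,010,000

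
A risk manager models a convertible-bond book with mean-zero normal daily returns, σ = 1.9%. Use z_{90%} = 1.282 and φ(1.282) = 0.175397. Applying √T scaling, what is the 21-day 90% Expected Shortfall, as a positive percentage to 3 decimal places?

σ_{21d} = 1.9% × √21 = 8.707%.
ES multiplier = φ(z)/(1−α) = 0.175397/0.1 = 1.754.
ES = 8.707% × 1.754 = 15.272%.

15.272%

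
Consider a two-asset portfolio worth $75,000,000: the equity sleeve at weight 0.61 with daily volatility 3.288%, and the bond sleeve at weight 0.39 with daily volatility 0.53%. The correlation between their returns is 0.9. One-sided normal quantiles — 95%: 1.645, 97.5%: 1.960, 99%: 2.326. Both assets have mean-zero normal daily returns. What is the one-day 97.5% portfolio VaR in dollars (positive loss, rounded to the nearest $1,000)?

σ_p² = 0.61²·3.288² + 0.39²·0.53² + 2·0.9·0.61·0.39·3.288·0.53 = 4.8117 (%²).
σ_p = √4.8117 = 2.194%.
VaR = 1.960 × 2.194% = 4.300%; on $75,000,000 that is $3,225,000.

$3,225,000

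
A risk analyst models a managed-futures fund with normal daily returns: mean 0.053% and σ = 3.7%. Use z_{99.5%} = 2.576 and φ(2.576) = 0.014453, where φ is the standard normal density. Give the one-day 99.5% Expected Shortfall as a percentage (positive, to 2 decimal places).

10.64%

Tail multiplier: φ(z)/(1−α) = 0.014453 / 0.005 = 2.891.
ES = −(0.053%) + 3.7% × 2.891 = 10.644%.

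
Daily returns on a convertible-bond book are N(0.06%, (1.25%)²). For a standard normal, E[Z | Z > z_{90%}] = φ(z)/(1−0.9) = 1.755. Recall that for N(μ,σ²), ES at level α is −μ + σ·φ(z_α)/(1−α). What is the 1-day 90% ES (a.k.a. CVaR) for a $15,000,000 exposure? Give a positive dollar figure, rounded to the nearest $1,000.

$320,000

ES = −(0.06%) + 1.25% × 1.755 = 2.134%.
On $15,000,000: 0.02134 × $15,000,000 = $320,100.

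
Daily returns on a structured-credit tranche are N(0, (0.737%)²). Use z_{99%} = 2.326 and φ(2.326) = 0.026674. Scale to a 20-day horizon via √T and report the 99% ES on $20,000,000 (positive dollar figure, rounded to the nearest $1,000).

σ_{20d} = 0.737% × √20 = 3.296%.
ES multiplier = φ(z)/(1−α) = 0.026674/0.01 = 2.667.
ES = 3.296% × 2.667 = 8.790%; on $20,000,000: $1,758,000.

$1,758,000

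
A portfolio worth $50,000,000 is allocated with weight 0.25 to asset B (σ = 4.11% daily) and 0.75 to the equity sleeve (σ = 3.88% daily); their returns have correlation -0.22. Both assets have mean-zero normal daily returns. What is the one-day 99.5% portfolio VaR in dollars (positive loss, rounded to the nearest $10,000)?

σ_p² = 0.25²·4.11² + 0.75²·3.88² + 2·-0.22·0.25·0.75·4.11·3.88 = 8.2082 (%²).
σ_p = √8.2082 = 2.865%.
At 99.5%, z = 2.576.
VaR = 2.576 × 2.865% = 7.380%; on $50,000,000 that is $3,690,000.

$3,690,000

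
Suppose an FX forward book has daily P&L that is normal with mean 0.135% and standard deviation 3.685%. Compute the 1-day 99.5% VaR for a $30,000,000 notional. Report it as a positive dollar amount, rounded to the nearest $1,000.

$2,807,000

At 99.5% one-sided, z = 2.576.
VaR = −μ + z·σ = −(0.135%) + 2.576 × 3.685% = 9.358%.
On $30,000,000: 0.09358 × $30,000,000 = $2,807,400.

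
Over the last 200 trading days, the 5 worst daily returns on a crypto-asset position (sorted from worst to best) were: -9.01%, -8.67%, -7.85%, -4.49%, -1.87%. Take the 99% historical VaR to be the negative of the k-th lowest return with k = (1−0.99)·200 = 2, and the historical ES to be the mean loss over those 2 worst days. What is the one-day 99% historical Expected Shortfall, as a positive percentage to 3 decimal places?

The 2 worst returns sum to -17.68%.
ES = −(-17.68%) / 2 = 8.84% ≈ 8.840%.

8.840%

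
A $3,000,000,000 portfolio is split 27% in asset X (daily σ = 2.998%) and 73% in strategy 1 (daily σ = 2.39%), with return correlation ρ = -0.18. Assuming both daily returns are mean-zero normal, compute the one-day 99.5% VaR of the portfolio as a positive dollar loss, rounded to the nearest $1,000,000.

σ_p² = 0.27²·2.998² + 0.73²·2.39² + 2·-0.18·0.27·0.73·2.998·2.39 = 3.1908 (%²).
σ_p = √3.1908 = 1.786%.
At 99.5%, z = 2.576.
VaR = 2.576 × 1.786% = 4.601%; on $3,000,000,000 that is $138,030,000.

$138,000,000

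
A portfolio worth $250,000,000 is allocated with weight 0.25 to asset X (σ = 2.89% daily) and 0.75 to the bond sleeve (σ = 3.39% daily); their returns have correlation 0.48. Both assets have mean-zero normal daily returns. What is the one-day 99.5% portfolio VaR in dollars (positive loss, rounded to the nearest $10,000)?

σ_p² = 0.25²·2.89² + 0.75²·3.39² + 2·0.48·0.25·0.75·2.89·3.39 = 8.7498 (%²).
σ_p = √8.7498 = 2.958%.
At 99.5%, z = 2.576.
VaR = 2.576 × 2.958% = 7.620%; on $250,000,000 that is $19,050,000.

$19,050,000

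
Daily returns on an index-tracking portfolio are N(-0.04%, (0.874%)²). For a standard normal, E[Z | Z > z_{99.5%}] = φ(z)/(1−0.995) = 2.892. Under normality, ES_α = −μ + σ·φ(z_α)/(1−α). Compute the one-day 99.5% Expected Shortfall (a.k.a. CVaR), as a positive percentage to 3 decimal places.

2.568%

ES = −(-0.04%) + 0.874% × 2.892 = 2.568%.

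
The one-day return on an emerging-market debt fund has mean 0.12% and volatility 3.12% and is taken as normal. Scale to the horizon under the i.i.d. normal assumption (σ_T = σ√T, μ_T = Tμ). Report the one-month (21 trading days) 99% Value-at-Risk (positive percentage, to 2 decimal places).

30.74%

At 99%, z = 2.326.
σ_{21d} = 3.12% × √21 = 14.298%; μ_{21d} = 21 × 0.12% = 2.520%.
VaR = −(2.520%) + 2.326 × 14.298% = 30.737%.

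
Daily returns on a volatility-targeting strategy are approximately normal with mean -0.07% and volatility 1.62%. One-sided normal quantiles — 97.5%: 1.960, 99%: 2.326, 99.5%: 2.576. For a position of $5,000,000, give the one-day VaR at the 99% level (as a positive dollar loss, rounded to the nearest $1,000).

$192,000

VaR = −μ + z·σ = −(-0.07%) + 2.326 × 1.62% = 3.838%.
On $5,000,000: 0.03838 × $5,000,000 = $191,900.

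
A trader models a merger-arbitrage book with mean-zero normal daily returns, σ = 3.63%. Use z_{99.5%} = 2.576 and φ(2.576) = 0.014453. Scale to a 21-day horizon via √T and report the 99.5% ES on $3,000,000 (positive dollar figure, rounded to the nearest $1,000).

σ_{21d} = 3.63% × √21 = 16.635%.
ES multiplier = φ(z)/(1−α) = 0.014453/0.005 = 2.891.
ES = 16.635% × 2.891 = 48.092%; on $3,000,000: $1,442,760.

$1,443,000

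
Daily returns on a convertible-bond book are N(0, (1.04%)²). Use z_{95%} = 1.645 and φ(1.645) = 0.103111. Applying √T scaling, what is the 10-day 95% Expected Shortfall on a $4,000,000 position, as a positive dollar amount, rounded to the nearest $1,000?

$271,000

σ_{10d} = 1.04% × √10 = 3.289%.
ES multiplier = φ(z)/(1−α) = 0.103111/0.05 = 2.062.
ES = 3.289% × 2.062 = 6.782%; on $4,000,000: $271,280.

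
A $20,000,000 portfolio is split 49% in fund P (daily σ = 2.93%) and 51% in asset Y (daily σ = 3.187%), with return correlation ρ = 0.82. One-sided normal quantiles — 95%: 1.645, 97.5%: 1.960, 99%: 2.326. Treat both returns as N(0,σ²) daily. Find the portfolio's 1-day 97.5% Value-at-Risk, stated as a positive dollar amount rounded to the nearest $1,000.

σ_p² = 0.49²·2.93² + 0.51²·3.187² + 2·0.82·0.49·0.51·2.93·3.187 = 8.5301 (%²).
σ_p = √8.5301 = 2.921%.
VaR = 1.960 × 2.921% = 5.725%; on $20,000,000 that is $1,145,000.

$1,145,000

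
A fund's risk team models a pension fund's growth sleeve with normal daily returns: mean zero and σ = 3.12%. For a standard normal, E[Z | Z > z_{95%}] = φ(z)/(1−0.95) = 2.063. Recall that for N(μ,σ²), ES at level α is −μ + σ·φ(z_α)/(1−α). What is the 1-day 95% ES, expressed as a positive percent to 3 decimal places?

ES = 3.12% × 2.063 = 6.437%.

6.437%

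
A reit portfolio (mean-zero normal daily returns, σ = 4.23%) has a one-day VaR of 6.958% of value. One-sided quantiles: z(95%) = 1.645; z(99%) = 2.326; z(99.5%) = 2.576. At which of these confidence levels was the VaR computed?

Implied z = VaR/σ = 6.958 / 4.23 = 1.645.
This matches z(95%) = 1.645.

95%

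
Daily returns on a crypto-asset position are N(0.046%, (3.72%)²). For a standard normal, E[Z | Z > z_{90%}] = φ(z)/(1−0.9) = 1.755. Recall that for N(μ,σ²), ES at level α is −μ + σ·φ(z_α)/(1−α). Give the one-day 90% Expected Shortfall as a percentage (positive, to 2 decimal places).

6.48%

ES = −(0.046%) + 3.72% × 1.755 = 6.483%.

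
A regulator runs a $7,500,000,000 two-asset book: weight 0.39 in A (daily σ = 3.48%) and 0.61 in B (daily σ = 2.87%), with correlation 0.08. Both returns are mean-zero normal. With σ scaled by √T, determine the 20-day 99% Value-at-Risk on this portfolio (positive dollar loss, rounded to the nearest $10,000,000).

σ_p = √(0.39²·3.48² + 0.61²·2.87² + 2·0.08·0.39·0.61·3.48·2.87) = 2.299%.
σ_{20d} = 2.299% × √20 = 10.281%.
z(99%) = 2.326.
VaR = 2.326 × 10.281% = 23.914%; on $7,500,000,000 that is $1,793,550,000.

$1,790,000,000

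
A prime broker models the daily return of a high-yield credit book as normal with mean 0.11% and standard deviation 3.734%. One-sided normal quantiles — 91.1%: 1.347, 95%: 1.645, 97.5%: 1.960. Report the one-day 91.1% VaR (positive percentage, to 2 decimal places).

VaR = −μ + z·σ = −(0.11%) + 1.347 × 3.734% = 4.920%.

4.92%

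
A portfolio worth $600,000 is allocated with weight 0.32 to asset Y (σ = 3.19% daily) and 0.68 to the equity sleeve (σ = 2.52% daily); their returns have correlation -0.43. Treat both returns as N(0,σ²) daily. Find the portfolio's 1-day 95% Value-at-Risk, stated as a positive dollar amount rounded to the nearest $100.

$15,500

σ_p² = 0.32²·3.19² + 0.68²·2.52² + 2·-0.43·0.32·0.68·3.19·2.52 = 2.4741 (%²).
σ_p = √2.4741 = 1.573%.
At 95%, z = 1.645.
VaR = 1.645 × 1.573% = 2.588%; on $600,000 that is $15,528.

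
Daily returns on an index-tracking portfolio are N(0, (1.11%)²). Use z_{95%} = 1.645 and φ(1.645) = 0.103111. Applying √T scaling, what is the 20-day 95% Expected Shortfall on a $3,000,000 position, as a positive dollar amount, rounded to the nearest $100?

σ_{20d} = 1.11% × √20 = 4.964%.
ES multiplier = φ(z)/(1−α) = 0.103111/0.05 = 2.062.
ES = 4.964% × 2.062 = 10.236%; on $3,000,000: $307,080.

$307,100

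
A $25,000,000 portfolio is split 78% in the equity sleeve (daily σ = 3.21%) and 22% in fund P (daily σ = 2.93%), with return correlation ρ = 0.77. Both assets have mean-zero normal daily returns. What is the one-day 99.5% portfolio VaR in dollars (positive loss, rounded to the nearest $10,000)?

$1,950,000

σ_p² = 0.78²·3.21² + 0.22²·2.93² + 2·0.77·0.78·0.22·3.21·2.93 = 9.1700 (%²).
σ_p = √9.1700 = 3.028%.
At 99.5%, z = 2.576.
VaR = 2.576 × 3.028% = 7.800%; on $25,000,000 that is $1,950,000.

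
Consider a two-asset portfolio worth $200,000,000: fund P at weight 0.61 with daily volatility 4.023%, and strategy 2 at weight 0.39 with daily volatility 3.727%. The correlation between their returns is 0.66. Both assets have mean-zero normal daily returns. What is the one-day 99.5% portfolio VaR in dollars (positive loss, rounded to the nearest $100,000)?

σ_p² = 0.61²·4.023² + 0.39²·3.727² + 2·0.66·0.61·0.39·4.023·3.727 = 12.8435 (%²).
σ_p = √12.8435 = 3.584%.
At 99.5%, z = 2.576.
VaR = 2.576 × 3.584% = 9.232%; on $200,000,000 that is $18,464,000.

$18,500,000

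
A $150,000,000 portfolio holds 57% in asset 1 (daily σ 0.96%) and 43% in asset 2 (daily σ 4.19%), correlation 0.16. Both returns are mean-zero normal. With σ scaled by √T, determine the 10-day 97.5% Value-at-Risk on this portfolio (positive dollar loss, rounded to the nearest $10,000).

$18,270,000

σ_p = √(0.57²·0.96² + 0.43²·4.19² + 2·0.16·0.57·0.43·0.96·4.19) = 1.965%.
σ_{10d} = 1.965% × √10 = 6.214%.
z(97.5%) = 1.960.
VaR = 1.960 × 6.214% = 12.179%; on $150,000,000 that is $18,268,500.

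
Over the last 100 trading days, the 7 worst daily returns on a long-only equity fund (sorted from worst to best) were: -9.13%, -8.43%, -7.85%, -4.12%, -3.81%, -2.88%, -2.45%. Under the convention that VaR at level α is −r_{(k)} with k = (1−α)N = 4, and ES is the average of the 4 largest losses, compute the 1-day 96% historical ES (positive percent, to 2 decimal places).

7.38%

The 4 worst returns sum to -29.53%.
ES = −(-29.53%) / 4 = 7.3825% ≈ 7.38%.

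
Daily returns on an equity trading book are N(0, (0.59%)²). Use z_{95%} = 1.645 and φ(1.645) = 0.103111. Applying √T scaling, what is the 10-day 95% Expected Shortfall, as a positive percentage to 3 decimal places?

σ_{10d} = 0.59% × √10 = 1.866%.
ES multiplier = φ(z)/(1−α) = 0.103111/0.05 = 2.062.
ES = 1.866% × 2.062 = 3.848%.

3.848%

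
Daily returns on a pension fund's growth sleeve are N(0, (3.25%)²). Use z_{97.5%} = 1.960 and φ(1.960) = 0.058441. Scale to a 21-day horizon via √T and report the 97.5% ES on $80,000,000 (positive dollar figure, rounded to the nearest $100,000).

σ_{21d} = 3.25% × √21 = 14.893%.
ES multiplier = φ(z)/(1−α) = 0.058441/0.025 = 2.338.
ES = 14.893% × 2.338 = 34.820%; on $80,000,000: $27,856,000.

$27,900,000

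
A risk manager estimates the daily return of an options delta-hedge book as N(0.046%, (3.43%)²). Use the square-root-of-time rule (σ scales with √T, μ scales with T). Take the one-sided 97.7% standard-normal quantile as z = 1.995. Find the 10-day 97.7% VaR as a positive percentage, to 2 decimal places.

σ_{10d} = 3.43% × √10 = 10.847%; μ_{10d} = 10 × 0.046% = 0.460%.
VaR = −(0.460%) + 1.995 × 10.847% = 21.180%.

21.18%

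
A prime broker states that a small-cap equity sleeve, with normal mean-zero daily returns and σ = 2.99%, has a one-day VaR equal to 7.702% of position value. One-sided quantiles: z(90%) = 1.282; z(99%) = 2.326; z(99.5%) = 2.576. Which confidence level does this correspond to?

Implied z = VaR/σ = 7.702 / 2.99 = 2.576.
This matches z(99.5%) = 2.576.

99.5%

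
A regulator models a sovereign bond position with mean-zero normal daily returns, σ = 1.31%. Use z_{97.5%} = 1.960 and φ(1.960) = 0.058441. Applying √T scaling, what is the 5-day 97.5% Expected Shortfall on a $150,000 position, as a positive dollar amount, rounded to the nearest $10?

$10,270

σ_{5d} = 1.31% × √5 = 2.929%.
ES multiplier = φ(z)/(1−α) = 0.058441/0.025 = 2.338.
ES = 2.929% × 2.338 = 6.848%; on $150,000: $10,272.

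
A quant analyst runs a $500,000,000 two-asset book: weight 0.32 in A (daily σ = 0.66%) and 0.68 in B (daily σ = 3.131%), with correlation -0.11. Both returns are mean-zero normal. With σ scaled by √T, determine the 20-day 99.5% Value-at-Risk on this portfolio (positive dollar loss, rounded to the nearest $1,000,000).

σ_p = √(0.32²·0.66² + 0.68²·3.131² + 2·-0.11·0.32·0.68·0.66·3.131) = 2.116%.
σ_{20d} = 2.116% × √20 = 9.463%.
z(99.5%) = 2.576.
VaR = 2.576 × 9.463% = 24.377%; on $500,000,000 that is $121,885,000.

$122,000,000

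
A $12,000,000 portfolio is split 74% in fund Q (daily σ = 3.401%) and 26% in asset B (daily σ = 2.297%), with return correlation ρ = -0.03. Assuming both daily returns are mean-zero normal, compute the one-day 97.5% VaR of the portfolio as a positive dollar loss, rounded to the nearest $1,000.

σ_p² = 0.74²·3.401² + 0.26²·2.297² + 2·-0.03·0.74·0.26·3.401·2.297 = 6.6005 (%²).
σ_p = √6.6005 = 2.569%.
At 97.5%, z = 1.960.
VaR = 1.960 × 2.569% = 5.035%; on $12,000,000 that is $604,200.

$604,000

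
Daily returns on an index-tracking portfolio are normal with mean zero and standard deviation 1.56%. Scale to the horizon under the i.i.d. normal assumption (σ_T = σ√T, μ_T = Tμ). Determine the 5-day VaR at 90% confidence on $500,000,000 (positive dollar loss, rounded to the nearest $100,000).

$22,400,000

At 90%, z = 1.282.
σ_{5d} = 1.56% × √5 = 3.488%.
VaR = 1.282 × 3.488% = 4.472%.
On $500,000,000: 0.04472 × $500,000,000 = $22,360,000.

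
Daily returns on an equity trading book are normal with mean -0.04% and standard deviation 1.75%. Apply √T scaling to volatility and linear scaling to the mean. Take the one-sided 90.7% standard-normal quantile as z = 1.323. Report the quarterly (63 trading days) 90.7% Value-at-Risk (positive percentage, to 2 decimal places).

σ_{63d} = 1.75% × √63 = 13.890%; μ_{63d} = 63 × -0.04% = -2.520%.
VaR = −(-2.520%) + 1.323 × 13.890% = 20.896%.

20.90%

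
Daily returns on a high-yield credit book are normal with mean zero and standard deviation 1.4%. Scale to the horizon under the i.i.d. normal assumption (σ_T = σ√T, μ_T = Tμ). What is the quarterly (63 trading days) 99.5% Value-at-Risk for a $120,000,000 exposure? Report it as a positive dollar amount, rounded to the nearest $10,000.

At 99.5%, z = 2.576.
σ_{63d} = 1.4% × √63 = 11.112%.
VaR = 2.576 × 11.112% = 28.625%.
On $120,000,000: 0.28625 × $120,000,000 = $34,350,000.

$34,350,000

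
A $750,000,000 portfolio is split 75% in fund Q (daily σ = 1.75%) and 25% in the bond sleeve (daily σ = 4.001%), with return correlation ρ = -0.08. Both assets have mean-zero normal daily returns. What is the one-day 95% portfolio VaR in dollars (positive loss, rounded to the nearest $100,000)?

σ_p² = 0.75²·1.75² + 0.25²·4.001² + 2·-0.08·0.75·0.25·1.75·4.001 = 2.5131 (%²).
σ_p = √2.5131 = 1.585%.
At 95%, z = 1.645.
VaR = 1.645 × 1.585% = 2.607%; on $750,000,000 that is $19,552,500.

$19,600,000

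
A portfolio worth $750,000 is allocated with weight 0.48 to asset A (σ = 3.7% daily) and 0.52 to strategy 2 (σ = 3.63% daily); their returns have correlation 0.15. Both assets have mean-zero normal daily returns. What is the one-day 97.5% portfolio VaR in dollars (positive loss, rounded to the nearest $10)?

σ_p² = 0.48²·3.7² + 0.52²·3.63² + 2·0.15·0.48·0.52·3.7·3.63 = 7.7229 (%²).
σ_p = √7.7229 = 2.779%.
At 97.5%, z = 1.960.
VaR = 1.960 × 2.779% = 5.447%; on $750,000 that is $40,852.

$40,850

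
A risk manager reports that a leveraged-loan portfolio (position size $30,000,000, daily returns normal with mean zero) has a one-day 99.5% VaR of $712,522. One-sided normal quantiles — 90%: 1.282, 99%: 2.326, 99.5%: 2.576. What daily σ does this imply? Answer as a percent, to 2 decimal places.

VaR as a fraction: $712,522 / $30,000,000 = 2.375%.
σ = VaR / z = 2.375% / 2.576 = 0.922%.

0.92%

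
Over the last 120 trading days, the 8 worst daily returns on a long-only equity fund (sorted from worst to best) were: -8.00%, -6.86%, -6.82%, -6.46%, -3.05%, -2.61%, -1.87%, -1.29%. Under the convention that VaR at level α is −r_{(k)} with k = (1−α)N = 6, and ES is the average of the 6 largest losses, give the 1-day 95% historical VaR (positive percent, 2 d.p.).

k = 6; the 6th lowest return is -2.61%, so VaR = 2.61%.

2.61%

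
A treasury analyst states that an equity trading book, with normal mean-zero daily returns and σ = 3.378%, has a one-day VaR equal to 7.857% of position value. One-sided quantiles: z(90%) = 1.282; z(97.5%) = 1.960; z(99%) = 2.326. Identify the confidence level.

99%

Implied z = VaR/σ = 7.857 / 3.378 = 2.326.
This matches z(99%) = 2.326.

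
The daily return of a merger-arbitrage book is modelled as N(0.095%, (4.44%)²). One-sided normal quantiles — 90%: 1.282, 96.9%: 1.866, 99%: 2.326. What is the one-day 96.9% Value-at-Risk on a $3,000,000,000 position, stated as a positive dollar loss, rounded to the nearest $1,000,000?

VaR = −μ + z·σ = −(0.095%) + 1.866 × 4.44% = 8.190%.
On $3,000,000,000: 0.08190 × $3,000,000,000 = $245,700,000.

$246,000,000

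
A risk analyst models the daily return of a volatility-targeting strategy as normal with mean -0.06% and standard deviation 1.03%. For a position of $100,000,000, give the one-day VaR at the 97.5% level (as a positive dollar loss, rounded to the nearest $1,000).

$2,079,000

At 97.5% one-sided, z = 1.960.
VaR = −μ + z·σ = −(-0.06%) + 1.960 × 1.03% = 2.079%.
On $100,000,000: 0.02079 × $100,000,000 = $2,079,000.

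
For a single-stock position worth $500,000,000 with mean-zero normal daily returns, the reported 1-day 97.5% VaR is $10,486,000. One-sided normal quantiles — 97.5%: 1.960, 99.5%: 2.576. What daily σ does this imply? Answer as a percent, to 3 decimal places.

VaR as a fraction: $10,486,000 / $500,000,000 = 2.097%.
σ = VaR / z = 2.097% / 1.960 = 1.070%.

1.070%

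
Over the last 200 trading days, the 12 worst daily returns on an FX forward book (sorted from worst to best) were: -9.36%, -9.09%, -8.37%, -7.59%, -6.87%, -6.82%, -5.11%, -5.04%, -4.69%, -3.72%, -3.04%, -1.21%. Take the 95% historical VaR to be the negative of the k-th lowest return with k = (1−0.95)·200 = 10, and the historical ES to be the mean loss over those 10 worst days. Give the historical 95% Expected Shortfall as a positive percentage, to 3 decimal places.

6.666%

The 10 worst returns sum to -66.66%.
ES = −(-66.66%) / 10 = 6.666%.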